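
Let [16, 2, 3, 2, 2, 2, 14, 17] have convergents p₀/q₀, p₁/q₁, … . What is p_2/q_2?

Using pₖ = aₖpₖ₋₁ + pₖ₋₂, qₖ = aₖqₖ₋₁ + qₖ₋₂ (with p₋₁=1, p₋₂=0, q₋₁=0, q₋₂=1):
  k=0: a=16, p=16, q=1
  k=1: a=2, p=33, q=2
  k=2: a=3, p=115, q=7

115/7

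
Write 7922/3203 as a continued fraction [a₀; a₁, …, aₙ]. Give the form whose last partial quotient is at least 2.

[2; 2, 8, 1, 6, 2, 3, 3]

7922 = 2×3203 + 1516
3203 = 2×1516 + 171
1516 = 8×171 + 148
171 = 1×148 + 23
148 = 6×23 + 10
23 = 2×10 + 3
10 = 3×3 + 1
3 = 3×1 + 0  (stop)
So 7922/3203 = [2; 2, 8, 1, 6, 2, 3, 3].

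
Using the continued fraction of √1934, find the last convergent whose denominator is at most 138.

1935/44

√1934 = [43; 1, 42, 1, 86, …] (period length 4).
Convergents:
  p_0/q_0 = 43/1
  p_1/q_1 = 44/1
  p_2/q_2 = 1891/43
  p_3/q_3 = 1935/44
  p_4/q_4 = 168301/3827
q_3 = 44 ≤ 138 < 3827 = q_4, so the answer is 1935/44.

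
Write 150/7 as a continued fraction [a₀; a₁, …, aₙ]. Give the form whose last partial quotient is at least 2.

[21; 2, 3]

150 = 21×7 + 3
7 = 2×3 + 1
3 = 3×1 + 0  (stop)
So 150/7 = [21; 2, 3].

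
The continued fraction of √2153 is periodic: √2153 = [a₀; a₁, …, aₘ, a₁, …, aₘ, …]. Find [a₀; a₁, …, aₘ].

[46; 2, 2, 92]

a₀ = ⌊√2153⌋ = 46.
With m₀=0, d₀=1 and mₖ₊₁ = dₖaₖ − mₖ, dₖ₊₁ = (n − mₖ₊₁²)/dₖ, aₖ₊₁ = ⌊(a₀+mₖ₊₁)/dₖ₊₁⌋:
  k=1: m=46, d=37, a=2
  k=2: m=28, d=37, a=2
  k=3: m=46, d=1, a=92
d=1 and a=2a₀=92 at k=3, so the next step gives (m, d) = (46, 37) again — its k=1 value — and the period has length 3.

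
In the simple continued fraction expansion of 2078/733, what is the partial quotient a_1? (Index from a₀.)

2078 = 2·733 + 612   →  a_0 = 2
733 = 1·612 + 121   →  a_1 = 1

1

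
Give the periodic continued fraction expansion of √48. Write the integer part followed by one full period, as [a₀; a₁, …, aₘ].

[6; 1, 12]

a₀ = ⌊√48⌋ = 6.
With m₀=0, d₀=1 and mₖ₊₁ = dₖaₖ − mₖ, dₖ₊₁ = (n − mₖ₊₁²)/dₖ, aₖ₊₁ = ⌊(a₀+mₖ₊₁)/dₖ₊₁⌋:
  k=1: m=6, d=12, a=1
  k=2: m=6, d=1, a=12
d=1 and a=2a₀=12 at k=2, so the next step gives (m, d) = (6, 12) again — its k=1 value — and the period has length 2.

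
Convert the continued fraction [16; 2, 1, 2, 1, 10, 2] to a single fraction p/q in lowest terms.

Fold from the inside: start with 2/1.
  10 + 1/2 = 21/2
  1 + 2/21 = 23/21
  2 + 21/23 = 67/23
  1 + 23/67 = 90/67
  2 + 67/90 = 247/90
  16 + 90/247 = 4042/247

4042/247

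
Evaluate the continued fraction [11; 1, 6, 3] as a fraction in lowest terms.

261/22

Fold from the inside: start with 3/1.
  6 + 1/3 = 19/3
  1 + 3/19 = 22/19
  11 + 19/22 = 261/22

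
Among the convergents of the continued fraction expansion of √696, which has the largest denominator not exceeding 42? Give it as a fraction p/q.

√696 = [26; 2, 1, 1, 1, 1, 1, 2, 52, …] (period length 8).
Convergents:
  p_0/q_0 = 26/1
  p_1/q_1 = 53/2
  p_2/q_2 = 79/3
  p_3/q_3 = 132/5
  p_4/q_4 = 211/8
  p_5/q_5 = 343/13
  p_6/q_6 = 554/21
  p_7/q_7 = 1451/55
q_6 = 21 ≤ 42 < 55 = q_7, so the answer is 554/21.

554/21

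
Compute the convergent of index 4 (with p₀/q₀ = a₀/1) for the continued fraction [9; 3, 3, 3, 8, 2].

2549/274

Using pₖ = aₖpₖ₋₁ + pₖ₋₂, qₖ = aₖqₖ₋₁ + qₖ₋₂ (with p₋₁=1, p₋₂=0, q₋₁=0, q₋₂=1):
  k=0: a=9, p=9, q=1
  k=1: a=3, p=28, q=3
  k=2: a=3, p=93, q=10
  k=3: a=3, p=307, q=33
  k=4: a=8, p=2549, q=274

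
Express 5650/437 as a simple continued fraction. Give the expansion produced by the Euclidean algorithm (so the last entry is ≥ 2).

5650 = 12×437 + 406
437 = 1×406 + 31
406 = 13×31 + 3
31 = 10×3 + 1
3 = 3×1 + 0  (stop)
So 5650/437 = [12; 1, 13, 10, 3].

[12; 1, 13, 10, 3]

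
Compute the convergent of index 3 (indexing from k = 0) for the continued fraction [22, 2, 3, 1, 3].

202/9

Using pₖ = aₖpₖ₋₁ + pₖ₋₂, qₖ = aₖqₖ₋₁ + qₖ₋₂ (with p₋₁=1, p₋₂=0, q₋₁=0, q₋₂=1):
  k=0: a=22, p=22, q=1
  k=1: a=2, p=45, q=2
  k=2: a=3, p=157, q=7
  k=3: a=1, p=202, q=9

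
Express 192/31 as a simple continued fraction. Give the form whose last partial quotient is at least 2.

[6; 5, 6]

192 = 6×31 + 6
31 = 5×6 + 1
6 = 6×1 + 0  (stop)
So 192/31 = [6; 5, 6].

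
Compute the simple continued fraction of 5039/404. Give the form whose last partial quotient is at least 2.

5039 = 12×404 + 191
404 = 2×191 + 22
191 = 8×22 + 15
22 = 1×15 + 7
15 = 2×7 + 1
7 = 7×1 + 0  (stop)
So 5039/404 = [12; 2, 8, 1, 2, 7].

[12; 2, 8, 1, 2, 7]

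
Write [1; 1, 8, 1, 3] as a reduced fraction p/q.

Fold from the inside: start with 3/1.
  1 + 1/3 = 4/3
  8 + 3/4 = 35/4
  1 + 4/35 = 39/35
  1 + 35/39 = 74/39

74/39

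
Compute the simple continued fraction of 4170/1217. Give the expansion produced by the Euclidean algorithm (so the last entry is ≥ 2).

4170 = 3*1217 + 519
1217 = 2*519 + 179
519 = 2*179 + 161
179 = 1*161 + 18
161 = 8*18 + 17
18 = 1*17 + 1
17 = 17*1 + 0  (stop)
So 4170/1217 = [3; 2, 2, 1, 8, 1, 17].

[3; 2, 2, 1, 8, 1, 17]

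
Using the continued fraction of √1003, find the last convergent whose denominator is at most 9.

95/3

√1003 = [31; 1, 2, 31, 2, 1, 62, …] (period length 6).
Convergents:
  p_0/q_0 = 31/1
  p_1/q_1 = 32/1
  p_2/q_2 = 95/3
  p_3/q_3 = 2977/94
q_2 = 3 ≤ 9 < 94 = q_3, so the answer is 95/3.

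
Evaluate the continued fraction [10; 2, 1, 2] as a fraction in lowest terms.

Using pₖ = aₖpₖ₋₁ + pₖ₋₂ and qₖ = aₖqₖ₋₁ + qₖ₋₂:
  k=0: a=10, p=10, q=1
  k=1: a=2, p=21, q=2
  k=2: a=1, p=31, q=3
  k=3: a=2, p=83, q=8

83/8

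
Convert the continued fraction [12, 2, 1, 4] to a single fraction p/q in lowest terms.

173/14

Fold from the inside: start with 4/1.
  1 + 1/4 = 5/4
  2 + 4/5 = 14/5
  12 + 5/14 = 173/14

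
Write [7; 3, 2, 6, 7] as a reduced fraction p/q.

2347/322

Using pₖ = aₖpₖ₋₁ + pₖ₋₂ and qₖ = aₖqₖ₋₁ + qₖ₋₂:
  k=0: a=7, p=7, q=1
  k=1: a=3, p=22, q=3
  k=2: a=2, p=51, q=7
  k=3: a=6, p=328, q=45
  k=4: a=7, p=2347, q=322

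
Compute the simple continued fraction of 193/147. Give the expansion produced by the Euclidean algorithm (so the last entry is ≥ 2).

193 = 1*147 + 46
147 = 3*46 + 9
46 = 5*9 + 1
9 = 9*1 + 0  (stop)
So 193/147 = [1; 3, 5, 9].

[1; 3, 5, 9]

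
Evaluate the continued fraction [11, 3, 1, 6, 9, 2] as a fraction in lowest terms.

5866/521

Fold from the inside: start with 2/1.
  9 + 1/2 = 19/2
  6 + 2/19 = 116/19
  1 + 19/116 = 135/116
  3 + 116/135 = 521/135
  11 + 135/521 = 5866/521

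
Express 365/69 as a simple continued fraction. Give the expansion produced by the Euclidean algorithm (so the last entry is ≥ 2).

[5; 3, 2, 4, 2]

365 = 5·69 + 20
69 = 3·20 + 9
20 = 2·9 + 2
9 = 4·2 + 1
2 = 2·1 + 0  (stop)
So 365/69 = [5; 3, 2, 4, 2].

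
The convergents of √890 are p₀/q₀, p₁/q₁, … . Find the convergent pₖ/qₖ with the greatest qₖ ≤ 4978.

√890 = [29; 1, 4, 1, 58, …] (period length 4).
Convergents:
  p_0/q_0 = 29/1
  p_1/q_1 = 30/1
  p_2/q_2 = 149/5
  p_3/q_3 = 179/6
  p_4/q_4 = 10531/353
  p_5/q_5 = 10710/359
  p_6/q_6 = 53371/1789
  p_7/q_7 = 64081/2148
  p_8/q_8 = 3770069/126373
q_7 = 2148 ≤ 4978 < 126373 = q_8, so the answer is 64081/2148.

64081/2148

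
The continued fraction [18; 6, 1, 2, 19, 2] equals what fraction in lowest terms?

Using pₖ = aₖpₖ₋₁ + pₖ₋₂ and qₖ = aₖqₖ₋₁ + qₖ₋₂:
  k=0: a=18, p=18, q=1
  k=1: a=6, p=109, q=6
  k=2: a=1, p=127, q=7
  k=3: a=2, p=363, q=20
  k=4: a=19, p=7024, q=387
  k=5: a=2, p=14411, q=794

14411/794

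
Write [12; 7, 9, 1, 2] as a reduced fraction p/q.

2501/206

Using pₖ = aₖpₖ₋₁ + pₖ₋₂ and qₖ = aₖqₖ₋₁ + qₖ₋₂:
  k=0: a=12, p=12, q=1
  k=1: a=7, p=85, q=7
  k=2: a=9, p=777, q=64
  k=3: a=1, p=862, q=71
  k=4: a=2, p=2501, q=206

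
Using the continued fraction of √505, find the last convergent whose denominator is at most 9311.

72765/3238

√505 = [22; 2, 8, 2, 44, …] (period length 4).
Convergents:
  p_0/q_0 = 22/1
  p_1/q_1 = 45/2
  p_2/q_2 = 382/17
  p_3/q_3 = 809/36
  p_4/q_4 = 35978/1601
  p_5/q_5 = 72765/3238
  p_6/q_6 = 618098/27505
q_5 = 3238 ≤ 9311 < 27505 = q_6, so the answer is 72765/3238.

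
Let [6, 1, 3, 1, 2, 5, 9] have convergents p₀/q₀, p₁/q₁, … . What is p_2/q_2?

27/4

Using pₖ = aₖpₖ₋₁ + pₖ₋₂, qₖ = aₖqₖ₋₁ + qₖ₋₂ (with p₋₁=1, p₋₂=0, q₋₁=0, q₋₂=1):
  k=0: a=6, p=6, q=1
  k=1: a=1, p=7, q=1
  k=2: a=3, p=27, q=4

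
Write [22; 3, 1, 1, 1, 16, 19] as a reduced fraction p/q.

77689/3488

Using pₖ = aₖpₖ₋₁ + pₖ₋₂ and qₖ = aₖqₖ₋₁ + qₖ₋₂:
  k=0: a=22, p=22, q=1
  k=1: a=3, p=67, q=3
  k=2: a=1, p=89, q=4
  k=3: a=1, p=156, q=7
  k=4: a=1, p=245, q=11
  k=5: a=16, p=4076, q=183
  k=6: a=19, p=77689, q=3488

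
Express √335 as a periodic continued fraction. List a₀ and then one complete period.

a₀ = ⌊√335⌋ = 18.
With m₀=0, d₀=1 and mₖ₊₁ = dₖaₖ − mₖ, dₖ₊₁ = (n − mₖ₊₁²)/dₖ, aₖ₊₁ = ⌊(a₀+mₖ₊₁)/dₖ₊₁⌋:
  k=1: m=18, d=11, a=3
  k=2: m=15, d=10, a=3
  k=3: m=15, d=11, a=3
  k=4: m=18, d=1, a=36
d=1 and a=2a₀=36 at k=4, so the next step gives (m, d) = (18, 11) again — its k=1 value — and the period has length 4.

[18; 3, 3, 3, 36]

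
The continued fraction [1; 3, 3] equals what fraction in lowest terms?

Fold from the inside: start with 3/1.
  3 + 1/3 = 10/3
  1 + 3/10 = 13/10

13/10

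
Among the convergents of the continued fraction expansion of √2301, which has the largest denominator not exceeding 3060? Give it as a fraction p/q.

√2301 = [47; 1, 30, 1, 94, …] (period length 4).
Convergents:
  p_0/q_0 = 47/1
  p_1/q_1 = 48/1
  p_2/q_2 = 1487/31
  p_3/q_3 = 1535/32
  p_4/q_4 = 145777/3039
  p_5/q_5 = 147312/3071
q_4 = 3039 ≤ 3060 < 3071 = q_5, so the answer is 145777/3039.

145777/3039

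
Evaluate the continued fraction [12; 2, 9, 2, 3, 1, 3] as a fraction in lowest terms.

8433/676

Fold from the inside: start with 3/1.
  1 + 1/3 = 4/3
  3 + 3/4 = 15/4
  2 + 4/15 = 34/15
  9 + 15/34 = 321/34
  2 + 34/321 = 676/321
  12 + 321/676 = 8433/676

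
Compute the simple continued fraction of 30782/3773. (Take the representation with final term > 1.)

30782 = 8*3773 + 598
3773 = 6*598 + 185
598 = 3*185 + 43
185 = 4*43 + 13
43 = 3*13 + 4
13 = 3*4 + 1
4 = 4*1 + 0  (stop)
So 30782/3773 = [8; 6, 3, 4, 3, 3, 4].

[8; 6, 3, 4, 3, 3, 4]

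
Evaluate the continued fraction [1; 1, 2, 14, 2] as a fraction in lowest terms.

Using pₖ = aₖpₖ₋₁ + pₖ₋₂ and qₖ = aₖqₖ₋₁ + qₖ₋₂:
  k=0: a=1, p=1, q=1
  k=1: a=1, p=2, q=1
  k=2: a=2, p=5, q=3
  k=3: a=14, p=72, q=43
  k=4: a=2, p=149, q=89

149/89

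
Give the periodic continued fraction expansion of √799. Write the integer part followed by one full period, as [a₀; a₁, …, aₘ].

[28; 3, 1, 3, 56]

a₀ = ⌊√799⌋ = 28.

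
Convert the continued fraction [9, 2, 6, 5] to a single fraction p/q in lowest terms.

Using pₖ = aₖpₖ₋₁ + pₖ₋₂ and qₖ = aₖqₖ₋₁ + qₖ₋₂:
  k=0: a=9, p=9, q=1
  k=1: a=2, p=19, q=2
  k=2: a=6, p=123, q=13
  k=3: a=5, p=634, q=67

634/67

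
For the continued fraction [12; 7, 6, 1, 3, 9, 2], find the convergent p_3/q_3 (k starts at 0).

Using pₖ = aₖpₖ₋₁ + pₖ₋₂, qₖ = aₖqₖ₋₁ + qₖ₋₂ (with p₋₁=1, p₋₂=0, q₋₁=0, q₋₂=1):
  k=0: a=12, p=12, q=1
  k=1: a=7, p=85, q=7
  k=2: a=6, p=522, q=43
  k=3: a=1, p=607, q=50

607/50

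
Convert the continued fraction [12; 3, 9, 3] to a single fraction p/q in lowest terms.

1072/87

Fold from the inside: start with 3/1.
  9 + 1/3 = 28/3
  3 + 3/28 = 87/28
  12 + 28/87 = 1072/87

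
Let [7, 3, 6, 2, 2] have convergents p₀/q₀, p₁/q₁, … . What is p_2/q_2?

139/19

Using pₖ = aₖpₖ₋₁ + pₖ₋₂, qₖ = aₖqₖ₋₁ + qₖ₋₂ (with p₋₁=1, p₋₂=0, q₋₁=0, q₋₂=1):
  k=0: a=7, p=7, q=1
  k=1: a=3, p=22, q=3
  k=2: a=6, p=139, q=19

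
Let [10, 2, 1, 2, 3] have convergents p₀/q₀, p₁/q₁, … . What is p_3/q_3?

83/8

Using pₖ = aₖpₖ₋₁ + pₖ₋₂, qₖ = aₖqₖ₋₁ + qₖ₋₂ (with p₋₁=1, p₋₂=0, q₋₁=0, q₋₂=1):
  k=0: a=10, p=10, q=1
  k=1: a=2, p=21, q=2
  k=2: a=1, p=31, q=3
  k=3: a=2, p=83, q=8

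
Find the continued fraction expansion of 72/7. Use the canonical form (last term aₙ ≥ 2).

[10; 3, 2]

72 = 10*7 + 2
7 = 3*2 + 1
2 = 2*1 + 0  (stop)
So 72/7 = [10; 3, 2].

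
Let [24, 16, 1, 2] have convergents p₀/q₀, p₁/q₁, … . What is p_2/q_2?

409/17

Using pₖ = aₖpₖ₋₁ + pₖ₋₂, qₖ = aₖqₖ₋₁ + qₖ₋₂ (with p₋₁=1, p₋₂=0, q₋₁=0, q₋₂=1):
  k=0: a=24, p=24, q=1
  k=1: a=16, p=385, q=16
  k=2: a=1, p=409, q=17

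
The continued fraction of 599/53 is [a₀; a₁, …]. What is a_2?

599 = 11·53 + 16   →  a_0 = 11
53 = 3·16 + 5   →  a_1 = 3
16 = 3·5 + 1   →  a_2 = 3

3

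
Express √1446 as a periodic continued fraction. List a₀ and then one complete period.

a₀ = ⌊√1446⌋ = 38.
With m₀=0, d₀=1 and mₖ₊₁ = dₖaₖ − mₖ, dₖ₊₁ = (n − mₖ₊₁²)/dₖ, aₖ₊₁ = ⌊(a₀+mₖ₊₁)/dₖ₊₁⌋:
  k=1: m=38, d=2, a=38
  k=2: m=38, d=1, a=76
d=1 and a=2a₀=76 at k=2, so the next step gives (m, d) = (38, 2) again — its k=1 value — and the period has length 2.

[38; 38, 76]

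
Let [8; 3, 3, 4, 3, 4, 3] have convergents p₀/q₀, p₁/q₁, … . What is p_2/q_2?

83/10

Using pₖ = aₖpₖ₋₁ + pₖ₋₂, qₖ = aₖqₖ₋₁ + qₖ₋₂ (with p₋₁=1, p₋₂=0, q₋₁=0, q₋₂=1):
  k=0: a=8, p=8, q=1
  k=1: a=3, p=25, q=3
  k=2: a=3, p=83, q=10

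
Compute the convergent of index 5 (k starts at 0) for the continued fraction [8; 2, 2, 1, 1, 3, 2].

Using pₖ = aₖpₖ₋₁ + pₖ₋₂, qₖ = aₖqₖ₋₁ + qₖ₋₂ (with p₋₁=1, p₋₂=0, q₋₁=0, q₋₂=1):
  k=0: a=8, p=8, q=1
  k=1: a=2, p=17, q=2
  k=2: a=2, p=42, q=5
  k=3: a=1, p=59, q=7
  k=4: a=1, p=101, q=12
  k=5: a=3, p=362, q=43

362/43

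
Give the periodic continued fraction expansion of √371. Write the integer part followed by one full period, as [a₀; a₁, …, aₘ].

[19; 3, 1, 4, 1, 3, 38]

a₀ = ⌊√371⌋ = 19.
With m₀=0, d₀=1 and mₖ₊₁ = dₖaₖ − mₖ, dₖ₊₁ = (n − mₖ₊₁²)/dₖ, aₖ₊₁ = ⌊(a₀+mₖ₊₁)/dₖ₊₁⌋:
  k=1: m=19, d=10, a=3
  k=2: m=11, d=25, a=1
  k=3: m=14, d=7, a=4
  k=4: m=14, d=25, a=1
  k=5: m=11, d=10, a=3
  k=6: m=19, d=1, a=38
d=1 and a=2a₀=38 at k=6, so the next step gives (m, d) = (19, 10) again — its k=1 value — and the period has length 6.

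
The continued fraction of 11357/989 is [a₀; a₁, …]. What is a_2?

14

11357 = 11·989 + 478   →  a_0 = 11
989 = 2·478 + 33   →  a_1 = 2
478 = 14·33 + 16   →  a_2 = 14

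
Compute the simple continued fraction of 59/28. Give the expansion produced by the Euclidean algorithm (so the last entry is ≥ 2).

59 = 2*28 + 3
28 = 9*3 + 1
3 = 3*1 + 0  (stop)
So 59/28 = [2; 9, 3].

[2; 9, 3]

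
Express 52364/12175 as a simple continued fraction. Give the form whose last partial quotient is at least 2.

[4; 3, 3, 10, 3, 2, 16]

52364 = 4×12175 + 3664
12175 = 3×3664 + 1183
3664 = 3×1183 + 115
1183 = 10×115 + 33
115 = 3×33 + 16
33 = 2×16 + 1
16 = 16×1 + 0  (stop)
So 52364/12175 = [4; 3, 3, 10, 3, 2, 16].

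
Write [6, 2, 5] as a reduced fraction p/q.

71/11

Using pₖ = aₖpₖ₋₁ + pₖ₋₂ and qₖ = aₖqₖ₋₁ + qₖ₋₂:
  k=0: a=6, p=6, q=1
  k=1: a=2, p=13, q=2
  k=2: a=5, p=71, q=11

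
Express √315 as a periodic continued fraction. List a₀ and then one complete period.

a₀ = ⌊√315⌋ = 17.
With m₀=0, d₀=1 and mₖ₊₁ = dₖaₖ − mₖ, dₖ₊₁ = (n − mₖ₊₁²)/dₖ, aₖ₊₁ = ⌊(a₀+mₖ₊₁)/dₖ₊₁⌋:
  k=1: m=17, d=26, a=1
  k=2: m=9, d=9, a=2
  k=3: m=9, d=26, a=1
  k=4: m=17, d=1, a=34
d=1 and a=2a₀=34 at k=4, so the next step gives (m, d) = (17, 26) again — its k=1 value — and the period has length 4.

[17; 1, 2, 1, 34]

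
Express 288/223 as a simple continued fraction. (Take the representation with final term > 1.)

[1; 3, 2, 3, 9]

288 = 1*223 + 65
223 = 3*65 + 28
65 = 2*28 + 9
28 = 3*9 + 1
9 = 9*1 + 0  (stop)
So 288/223 = [1; 3, 2, 3, 9].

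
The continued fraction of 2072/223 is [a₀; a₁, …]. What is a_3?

3

2072 = 9·223 + 65   →  a_0 = 9
223 = 3·65 + 28   →  a_1 = 3
65 = 2·28 + 9   →  a_2 = 2
28 = 3·9 + 1   →  a_3 = 3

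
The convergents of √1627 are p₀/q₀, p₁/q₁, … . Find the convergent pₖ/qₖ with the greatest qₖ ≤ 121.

√1627 = [40; 2, 1, 39, 1, 2, 80, …] (period length 6).
Convergents:
  p_0/q_0 = 40/1
  p_1/q_1 = 81/2
  p_2/q_2 = 121/3
  p_3/q_3 = 4800/119
  p_4/q_4 = 4921/122
q_3 = 119 ≤ 121 < 122 = q_4, so the answer is 4800/119.

4800/119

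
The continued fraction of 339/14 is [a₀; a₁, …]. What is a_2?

339 = 24·14 + 3   →  a_0 = 24
14 = 4·3 + 2   →  a_1 = 4
3 = 1·2 + 1   →  a_2 = 1

1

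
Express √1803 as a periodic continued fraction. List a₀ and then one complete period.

a₀ = ⌊√1803⌋ = 42.

[42; 2, 6, 28, 6, 2, 84]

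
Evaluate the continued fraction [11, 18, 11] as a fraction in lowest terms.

Fold from the inside: start with 11/1.
  18 + 1/11 = 199/11
  11 + 11/199 = 2200/199

2200/199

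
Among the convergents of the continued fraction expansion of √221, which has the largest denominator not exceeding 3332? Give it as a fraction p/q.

48062/3233

√221 = [14; 1, 6, 2, 6, 1, 28, …] (period length 6).
Convergents:
  p_0/q_0 = 14/1
  p_1/q_1 = 15/1
  p_2/q_2 = 104/7
  p_3/q_3 = 223/15
  p_4/q_4 = 1442/97
  p_5/q_5 = 1665/112
  p_6/q_6 = 48062/3233
  p_7/q_7 = 49727/3345
q_6 = 3233 ≤ 3332 < 3345 = q_7, so the answer is 48062/3233.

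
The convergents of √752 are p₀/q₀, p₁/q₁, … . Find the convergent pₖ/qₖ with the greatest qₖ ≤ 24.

√752 = [27; 2, 2, 1, 2, 1, 2, 2, 54, …] (period length 8).
Convergents:
  p_0/q_0 = 27/1
  p_1/q_1 = 55/2
  p_2/q_2 = 137/5
  p_3/q_3 = 192/7
  p_4/q_4 = 521/19
  p_5/q_5 = 713/26
q_4 = 19 ≤ 24 < 26 = q_5, so the answer is 521/19.

521/19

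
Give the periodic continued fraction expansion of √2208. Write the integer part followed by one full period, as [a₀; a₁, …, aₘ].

[46; 1, 92]

a₀ = ⌊√2208⌋ = 46.
With m₀=0, d₀=1 and mₖ₊₁ = dₖaₖ − mₖ, dₖ₊₁ = (n − mₖ₊₁²)/dₖ, aₖ₊₁ = ⌊(a₀+mₖ₊₁)/dₖ₊₁⌋:
  k=1: m=46, d=92, a=1
  k=2: m=46, d=1, a=92
d=1 and a=2a₀=92 at k=2, so the next step gives (m, d) = (46, 92) again — its k=1 value — and the period has length 2.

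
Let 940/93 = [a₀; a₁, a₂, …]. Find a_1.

940 = 10·93 + 10   →  a_0 = 10
93 = 9·10 + 3   →  a_1 = 9

9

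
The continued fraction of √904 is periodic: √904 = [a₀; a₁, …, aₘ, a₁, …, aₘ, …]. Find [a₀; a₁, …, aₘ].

[30; 15, 60]

a₀ = ⌊√904⌋ = 30.
With m₀=0, d₀=1 and mₖ₊₁ = dₖaₖ − mₖ, dₖ₊₁ = (n − mₖ₊₁²)/dₖ, aₖ₊₁ = ⌊(a₀+mₖ₊₁)/dₖ₊₁⌋:
  k=1: m=30, d=4, a=15
  k=2: m=30, d=1, a=60
d=1 and a=2a₀=60 at k=2, so the next step gives (m, d) = (30, 4) again — its k=1 value — and the period has length 2.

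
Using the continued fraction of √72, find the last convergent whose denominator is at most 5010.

19601/2310

√72 = [8; 2, 16, …] (period length 2).
Convergents:
  p_0/q_0 = 8/1
  p_1/q_1 = 17/2
  p_2/q_2 = 280/33
  p_3/q_3 = 577/68
  p_4/q_4 = 9512/1121
  p_5/q_5 = 19601/2310
  p_6/q_6 = 323128/38081
q_5 = 2310 ≤ 5010 < 38081 = q_6, so the answer is 19601/2310.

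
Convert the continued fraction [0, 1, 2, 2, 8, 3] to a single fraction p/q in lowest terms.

Using pₖ = aₖpₖ₋₁ + pₖ₋₂ and qₖ = aₖqₖ₋₁ + qₖ₋₂:
  k=0: a=0, p=0, q=1
  k=1: a=1, p=1, q=1
  k=2: a=2, p=2, q=3
  k=3: a=2, p=5, q=7
  k=4: a=8, p=42, q=59
  k=5: a=3, p=131, q=184

131/184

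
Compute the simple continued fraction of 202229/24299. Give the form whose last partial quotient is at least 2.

202229 = 8*24299 + 7837
24299 = 3*7837 + 788
7837 = 9*788 + 745
788 = 1*745 + 43
745 = 17*43 + 14
43 = 3*14 + 1
14 = 14*1 + 0  (stop)
So 202229/24299 = [8; 3, 9, 1, 17, 3, 14].

[8; 3, 9, 1, 17, 3, 14]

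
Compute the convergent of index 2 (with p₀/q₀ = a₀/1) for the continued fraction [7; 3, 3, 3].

73/10

Using pₖ = aₖpₖ₋₁ + pₖ₋₂, qₖ = aₖqₖ₋₁ + qₖ₋₂ (with p₋₁=1, p₋₂=0, q₋₁=0, q₋₂=1):
  k=0: a=7, p=7, q=1
  k=1: a=3, p=22, q=3
  k=2: a=3, p=73, q=10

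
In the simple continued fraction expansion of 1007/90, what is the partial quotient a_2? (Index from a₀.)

1007 = 11·90 + 17   →  a_0 = 11
90 = 5·17 + 5   →  a_1 = 5
17 = 3·5 + 2   →  a_2 = 3

3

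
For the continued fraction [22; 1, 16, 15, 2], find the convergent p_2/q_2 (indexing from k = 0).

Using pₖ = aₖpₖ₋₁ + pₖ₋₂, qₖ = aₖqₖ₋₁ + qₖ₋₂ (with p₋₁=1, p₋₂=0, q₋₁=0, q₋₂=1):
  k=0: a=22, p=22, q=1
  k=1: a=1, p=23, q=1
  k=2: a=16, p=390, q=17

390/17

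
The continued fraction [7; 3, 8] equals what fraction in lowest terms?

Fold from the inside: start with 8/1.
  3 + 1/8 = 25/8
  7 + 8/25 = 183/25

183/25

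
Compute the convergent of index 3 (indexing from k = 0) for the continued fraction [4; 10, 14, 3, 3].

1775/433

Using pₖ = aₖpₖ₋₁ + pₖ₋₂, qₖ = aₖqₖ₋₁ + qₖ₋₂ (with p₋₁=1, p₋₂=0, q₋₁=0, q₋₂=1):
  k=0: a=4, p=4, q=1
  k=1: a=10, p=41, q=10
  k=2: a=14, p=578, q=141
  k=3: a=3, p=1775, q=433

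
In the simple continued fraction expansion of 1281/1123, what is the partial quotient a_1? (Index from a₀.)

7

1281 = 1·1123 + 158   →  a_0 = 1
1123 = 7·158 + 17   →  a_1 = 7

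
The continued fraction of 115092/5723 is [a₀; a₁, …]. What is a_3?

17

115092 = 20·5723 + 632   →  a_0 = 20
5723 = 9·632 + 35   →  a_1 = 9
632 = 18·35 + 2   →  a_2 = 18
35 = 17·2 + 1   →  a_3 = 17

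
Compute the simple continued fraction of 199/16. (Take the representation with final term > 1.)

[12; 2, 3, 2]

199 = 12·16 + 7
16 = 2·7 + 2
7 = 3·2 + 1
2 = 2·1 + 0  (stop)
So 199/16 = [12; 2, 3, 2].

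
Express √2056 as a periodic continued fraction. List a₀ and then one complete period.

[45; 2, 1, 10, 1, 2, 90]

a₀ = ⌊√2056⌋ = 45.
With m₀=0, d₀=1 and mₖ₊₁ = dₖaₖ − mₖ, dₖ₊₁ = (n − mₖ₊₁²)/dₖ, aₖ₊₁ = ⌊(a₀+mₖ₊₁)/dₖ₊₁⌋:
  k=1: m=45, d=31, a=2
  k=2: m=17, d=57, a=1
  k=3: m=40, d=8, a=10
  k=4: m=40, d=57, a=1
  k=5: m=17, d=31, a=2
  k=6: m=45, d=1, a=90
d=1 and a=2a₀=90 at k=6, so the next step gives (m, d) = (45, 31) again — its k=1 value — and the period has length 6.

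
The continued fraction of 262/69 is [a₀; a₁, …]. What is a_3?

262 = 3·69 + 55   →  a_0 = 3
69 = 1·55 + 14   →  a_1 = 1
55 = 3·14 + 13   →  a_2 = 3
14 = 1·13 + 1   →  a_3 = 1

1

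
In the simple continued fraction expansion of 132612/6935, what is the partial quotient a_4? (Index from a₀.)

132612 = 19·6935 + 847   →  a_0 = 19
6935 = 8·847 + 159   →  a_1 = 8
847 = 5·159 + 52   →  a_2 = 5
159 = 3·52 + 3   →  a_3 = 3
52 = 17·3 + 1   →  a_4 = 17

17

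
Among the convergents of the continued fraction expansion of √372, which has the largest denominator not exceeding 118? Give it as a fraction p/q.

√372 = [19; 3, 2, 12, 2, 3, 38, …] (period length 6).
Convergents:
  p_0/q_0 = 19/1
  p_1/q_1 = 58/3
  p_2/q_2 = 135/7
  p_3/q_3 = 1678/87
  p_4/q_4 = 3491/181
q_3 = 87 ≤ 118 < 181 = q_4, so the answer is 1678/87.

1678/87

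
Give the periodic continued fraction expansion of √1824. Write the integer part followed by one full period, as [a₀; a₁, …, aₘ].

a₀ = ⌊√1824⌋ = 42.
With m₀=0, d₀=1 and mₖ₊₁ = dₖaₖ − mₖ, dₖ₊₁ = (n − mₖ₊₁²)/dₖ, aₖ₊₁ = ⌊(a₀+mₖ₊₁)/dₖ₊₁⌋:
  k=1: m=42, d=60, a=1
  k=2: m=18, d=25, a=2
  k=3: m=32, d=32, a=2
  k=4: m=32, d=25, a=2
  k=5: m=18, d=60, a=1
  k=6: m=42, d=1, a=84
d=1 and a=2a₀=84 at k=6, so the next step gives (m, d) = (42, 60) again — its k=1 value — and the period has length 6.

[42; 1, 2, 2, 2, 1, 84]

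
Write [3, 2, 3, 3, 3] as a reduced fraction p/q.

261/76

Using pₖ = aₖpₖ₋₁ + pₖ₋₂ and qₖ = aₖqₖ₋₁ + qₖ₋₂:
  k=0: a=3, p=3, q=1
  k=1: a=2, p=7, q=2
  k=2: a=3, p=24, q=7
  k=3: a=3, p=79, q=23
  k=4: a=3, p=261, q=76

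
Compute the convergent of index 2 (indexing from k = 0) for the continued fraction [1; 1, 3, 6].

7/4

Using pₖ = aₖpₖ₋₁ + pₖ₋₂, qₖ = aₖqₖ₋₁ + qₖ₋₂ (with p₋₁=1, p₋₂=0, q₋₁=0, q₋₂=1):
  k=0: a=1, p=1, q=1
  k=1: a=1, p=2, q=1
  k=2: a=3, p=7, q=4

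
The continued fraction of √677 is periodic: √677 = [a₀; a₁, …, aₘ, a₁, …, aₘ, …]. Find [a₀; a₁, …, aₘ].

a₀ = ⌊√677⌋ = 26.
With m₀=0, d₀=1 and mₖ₊₁ = dₖaₖ − mₖ, dₖ₊₁ = (n − mₖ₊₁²)/dₖ, aₖ₊₁ = ⌊(a₀+mₖ₊₁)/dₖ₊₁⌋:
  k=1: m=26, d=1, a=52
d=1 and a=2a₀=52 at k=1, so the next step gives (m, d) = (26, 1) again — its k=1 value — and the period has length 1.

[26; 52]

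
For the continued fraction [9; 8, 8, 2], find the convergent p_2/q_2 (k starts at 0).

Using pₖ = aₖpₖ₋₁ + pₖ₋₂, qₖ = aₖqₖ₋₁ + qₖ₋₂ (with p₋₁=1, p₋₂=0, q₋₁=0, q₋₂=1):
  k=0: a=9, p=9, q=1
  k=1: a=8, p=73, q=8
  k=2: a=8, p=593, q=65

593/65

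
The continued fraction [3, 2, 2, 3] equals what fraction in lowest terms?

Fold from the inside: start with 3/1.
  2 + 1/3 = 7/3
  2 + 3/7 = 17/7
  3 + 7/17 = 58/17

58/17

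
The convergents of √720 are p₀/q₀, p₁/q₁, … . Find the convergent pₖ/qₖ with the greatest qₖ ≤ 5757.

√720 = [26; 1, 4, 1, 52, …] (period length 4).
Convergents:
  p_0/q_0 = 26/1
  p_1/q_1 = 27/1
  p_2/q_2 = 134/5
  p_3/q_3 = 161/6
  p_4/q_4 = 8506/317
  p_5/q_5 = 8667/323
  p_6/q_6 = 43174/1609
  p_7/q_7 = 51841/1932
  p_8/q_8 = 2738906/102073
q_7 = 1932 ≤ 5757 < 102073 = q_8, so the answer is 51841/1932.

51841/1932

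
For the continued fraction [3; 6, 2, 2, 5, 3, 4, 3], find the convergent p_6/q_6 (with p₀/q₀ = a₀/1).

7502/2377

Using pₖ = aₖpₖ₋₁ + pₖ₋₂, qₖ = aₖqₖ₋₁ + qₖ₋₂ (with p₋₁=1, p₋₂=0, q₋₁=0, q₋₂=1):
  k=0: a=3, p=3, q=1
  k=1: a=6, p=19, q=6
  k=2: a=2, p=41, q=13
  k=3: a=2, p=101, q=32
  k=4: a=5, p=546, q=173
  k=5: a=3, p=1739, q=551
  k=6: a=4, p=7502, q=2377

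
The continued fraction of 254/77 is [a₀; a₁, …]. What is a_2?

2

254 = 3·77 + 23   →  a_0 = 3
77 = 3·23 + 8   →  a_1 = 3
23 = 2·8 + 7   →  a_2 = 2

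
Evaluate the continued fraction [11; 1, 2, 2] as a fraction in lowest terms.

Fold from the inside: start with 2/1.
  2 + 1/2 = 5/2
  1 + 2/5 = 7/5
  11 + 5/7 = 82/7

82/7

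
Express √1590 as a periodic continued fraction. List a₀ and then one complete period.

[39; 1, 6, 1, 78]

a₀ = ⌊√1590⌋ = 39.
With m₀=0, d₀=1 and mₖ₊₁ = dₖaₖ − mₖ, dₖ₊₁ = (n − mₖ₊₁²)/dₖ, aₖ₊₁ = ⌊(a₀+mₖ₊₁)/dₖ₊₁⌋:
  k=1: m=39, d=69, a=1
  k=2: m=30, d=10, a=6
  k=3: m=30, d=69, a=1
  k=4: m=39, d=1, a=78
d=1 and a=2a₀=78 at k=4, so the next step gives (m, d) = (39, 69) again — its k=1 value — and the period has length 4.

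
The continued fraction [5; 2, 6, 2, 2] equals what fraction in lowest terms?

Fold from the inside: start with 2/1.
  2 + 1/2 = 5/2
  6 + 2/5 = 32/5
  2 + 5/32 = 69/32
  5 + 32/69 = 377/69

377/69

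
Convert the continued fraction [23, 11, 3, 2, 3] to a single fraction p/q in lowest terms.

Using pₖ = aₖpₖ₋₁ + pₖ₋₂ and qₖ = aₖqₖ₋₁ + qₖ₋₂:
  k=0: a=23, p=23, q=1
  k=1: a=11, p=254, q=11
  k=2: a=3, p=785, q=34
  k=3: a=2, p=1824, q=79
  k=4: a=3, p=6257, q=271

6257/271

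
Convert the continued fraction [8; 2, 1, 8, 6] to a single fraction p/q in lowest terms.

Fold from the inside: start with 6/1.
  8 + 1/6 = 49/6
  1 + 6/49 = 55/49
  2 + 49/55 = 159/55
  8 + 55/159 = 1327/159

1327/159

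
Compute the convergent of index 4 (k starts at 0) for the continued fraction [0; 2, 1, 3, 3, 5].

Using pₖ = aₖpₖ₋₁ + pₖ₋₂, qₖ = aₖqₖ₋₁ + qₖ₋₂ (with p₋₁=1, p₋₂=0, q₋₁=0, q₋₂=1):
  k=0: a=0, p=0, q=1
  k=1: a=2, p=1, q=2
  k=2: a=1, p=1, q=3
  k=3: a=3, p=4, q=11
  k=4: a=3, p=13, q=36

13/36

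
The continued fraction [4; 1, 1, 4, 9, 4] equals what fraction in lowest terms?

1553/341

Fold from the inside: start with 4/1.
  9 + 1/4 = 37/4
  4 + 4/37 = 152/37
  1 + 37/152 = 189/152
  1 + 152/189 = 341/189
  4 + 189/341 = 1553/341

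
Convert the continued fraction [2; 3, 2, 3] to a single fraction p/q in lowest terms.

Using pₖ = aₖpₖ₋₁ + pₖ₋₂ and qₖ = aₖqₖ₋₁ + qₖ₋₂:
  k=0: a=2, p=2, q=1
  k=1: a=3, p=7, q=3
  k=2: a=2, p=16, q=7
  k=3: a=3, p=55, q=24

55/24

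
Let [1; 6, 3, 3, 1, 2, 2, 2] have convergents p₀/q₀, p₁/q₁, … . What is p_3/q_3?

Using pₖ = aₖpₖ₋₁ + pₖ₋₂, qₖ = aₖqₖ₋₁ + qₖ₋₂ (with p₋₁=1, p₋₂=0, q₋₁=0, q₋₂=1):
  k=0: a=1, p=1, q=1
  k=1: a=6, p=7, q=6
  k=2: a=3, p=22, q=19
  k=3: a=3, p=73, q=63

73/63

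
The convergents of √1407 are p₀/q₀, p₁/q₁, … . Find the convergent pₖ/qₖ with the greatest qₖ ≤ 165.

3751/100

√1407 = [37; 1, 1, 24, 1, 1, 74, …] (period length 6).
Convergents:
  p_0/q_0 = 37/1
  p_1/q_1 = 38/1
  p_2/q_2 = 75/2
  p_3/q_3 = 1838/49
  p_4/q_4 = 1913/51
  p_5/q_5 = 3751/100
  p_6/q_6 = 279487/7451
q_5 = 100 ≤ 165 < 7451 = q_6, so the answer is 3751/100.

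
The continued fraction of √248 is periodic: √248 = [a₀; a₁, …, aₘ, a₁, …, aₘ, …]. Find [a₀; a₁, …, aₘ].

[15; 1, 2, 1, 30]

a₀ = ⌊√248⌋ = 15.
With m₀=0, d₀=1 and mₖ₊₁ = dₖaₖ − mₖ, dₖ₊₁ = (n − mₖ₊₁²)/dₖ, aₖ₊₁ = ⌊(a₀+mₖ₊₁)/dₖ₊₁⌋:
  k=1: m=15, d=23, a=1
  k=2: m=8, d=8, a=2
  k=3: m=8, d=23, a=1
  k=4: m=15, d=1, a=30
d=1 and a=2a₀=30 at k=4, so the next step gives (m, d) = (15, 23) again — its k=1 value — and the period has length 4.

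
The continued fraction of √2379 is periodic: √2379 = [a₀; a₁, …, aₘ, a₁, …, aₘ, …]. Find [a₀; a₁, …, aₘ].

[48; 1, 3, 2, 3, 1, 96]

a₀ = ⌊√2379⌋ = 48.
With m₀=0, d₀=1 and mₖ₊₁ = dₖaₖ − mₖ, dₖ₊₁ = (n − mₖ₊₁²)/dₖ, aₖ₊₁ = ⌊(a₀+mₖ₊₁)/dₖ₊₁⌋:
  k=1: m=48, d=75, a=1
  k=2: m=27, d=22, a=3
  k=3: m=39, d=39, a=2
  k=4: m=39, d=22, a=3
  k=5: m=27, d=75, a=1
  k=6: m=48, d=1, a=96
d=1 and a=2a₀=96 at k=6, so the next step gives (m, d) = (48, 75) again — its k=1 value — and the period has length 6.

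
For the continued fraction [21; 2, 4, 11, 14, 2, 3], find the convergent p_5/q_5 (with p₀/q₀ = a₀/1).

63200/2947

Using pₖ = aₖpₖ₋₁ + pₖ₋₂, qₖ = aₖqₖ₋₁ + qₖ₋₂ (with p₋₁=1, p₋₂=0, q₋₁=0, q₋₂=1):
  k=0: a=21, p=21, q=1
  k=1: a=2, p=43, q=2
  k=2: a=4, p=193, q=9
  k=3: a=11, p=2166, q=101
  k=4: a=14, p=30517, q=1423
  k=5: a=2, p=63200, q=2947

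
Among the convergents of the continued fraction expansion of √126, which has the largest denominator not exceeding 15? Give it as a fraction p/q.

101/9

√126 = [11; 4, 2, 4, 22, …] (period length 4).
Convergents:
  p_0/q_0 = 11/1
  p_1/q_1 = 45/4
  p_2/q_2 = 101/9
  p_3/q_3 = 449/40
q_2 = 9 ≤ 15 < 40 = q_3, so the answer is 101/9.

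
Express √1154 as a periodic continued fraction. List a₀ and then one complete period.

[33; 1, 32, 1, 66]

a₀ = ⌊√1154⌋ = 33.
With m₀=0, d₀=1 and mₖ₊₁ = dₖaₖ − mₖ, dₖ₊₁ = (n − mₖ₊₁²)/dₖ, aₖ₊₁ = ⌊(a₀+mₖ₊₁)/dₖ₊₁⌋:
  k=1: m=33, d=65, a=1
  k=2: m=32, d=2, a=32
  k=3: m=32, d=65, a=1
  k=4: m=33, d=1, a=66
d=1 and a=2a₀=66 at k=4, so the next step gives (m, d) = (33, 65) again — its k=1 value — and the period has length 4.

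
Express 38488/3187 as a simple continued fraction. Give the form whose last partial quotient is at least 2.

[12; 13, 16, 3, 1, 3]

38488 = 12*3187 + 244
3187 = 13*244 + 15
244 = 16*15 + 4
15 = 3*4 + 3
4 = 1*3 + 1
3 = 3*1 + 0  (stop)
So 38488/3187 = [12; 13, 16, 3, 1, 3].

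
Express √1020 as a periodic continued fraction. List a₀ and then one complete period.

a₀ = ⌊√1020⌋ = 31.

[31; 1, 14, 1, 62]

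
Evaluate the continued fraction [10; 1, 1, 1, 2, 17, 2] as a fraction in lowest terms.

3039/286

Using pₖ = aₖpₖ₋₁ + pₖ₋₂ and qₖ = aₖqₖ₋₁ + qₖ₋₂:
  k=0: a=10, p=10, q=1
  k=1: a=1, p=11, q=1
  k=2: a=1, p=21, q=2
  k=3: a=1, p=32, q=3
  k=4: a=2, p=85, q=8
  k=5: a=17, p=1477, q=139
  k=6: a=2, p=3039, q=286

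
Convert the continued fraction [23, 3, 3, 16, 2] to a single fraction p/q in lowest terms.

Using pₖ = aₖpₖ₋₁ + pₖ₋₂ and qₖ = aₖqₖ₋₁ + qₖ₋₂:
  k=0: a=23, p=23, q=1
  k=1: a=3, p=70, q=3
  k=2: a=3, p=233, q=10
  k=3: a=16, p=3798, q=163
  k=4: a=2, p=7829, q=336

7829/336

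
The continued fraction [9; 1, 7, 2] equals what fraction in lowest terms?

168/17

Fold from the inside: start with 2/1.
  7 + 1/2 = 15/2
  1 + 2/15 = 17/15
  9 + 15/17 = 168/17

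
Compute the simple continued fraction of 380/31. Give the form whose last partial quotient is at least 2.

380 = 12·31 + 8
31 = 3·8 + 7
8 = 1·7 + 1
7 = 7·1 + 0  (stop)
So 380/31 = [12; 3, 1, 7].

[12; 3, 1, 7]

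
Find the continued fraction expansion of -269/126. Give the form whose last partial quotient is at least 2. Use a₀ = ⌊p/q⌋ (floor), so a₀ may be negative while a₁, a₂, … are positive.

[-3; 1, 6, 2, 2, 3]

-269 = -3·126 + 109
126 = 1·109 + 17
109 = 6·17 + 7
17 = 2·7 + 3
7 = 2·3 + 1
3 = 3·1 + 0  (stop)
So -269/126 = [-3; 1, 6, 2, 2, 3].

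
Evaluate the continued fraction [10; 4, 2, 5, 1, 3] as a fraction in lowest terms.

2280/223

Using pₖ = aₖpₖ₋₁ + pₖ₋₂ and qₖ = aₖqₖ₋₁ + qₖ₋₂:
  k=0: a=10, p=10, q=1
  k=1: a=4, p=41, q=4
  k=2: a=2, p=92, q=9
  k=3: a=5, p=501, q=49
  k=4: a=1, p=593, q=58
  k=5: a=3, p=2280, q=223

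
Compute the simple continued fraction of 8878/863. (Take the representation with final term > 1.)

[10; 3, 2, 11, 1, 9]

8878 = 10·863 + 248
863 = 3·248 + 119
248 = 2·119 + 10
119 = 11·10 + 9
10 = 1·9 + 1
9 = 9·1 + 0  (stop)
So 8878/863 = [10; 3, 2, 11, 1, 9].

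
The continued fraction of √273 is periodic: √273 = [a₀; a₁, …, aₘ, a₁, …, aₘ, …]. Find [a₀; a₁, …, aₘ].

[16; 1, 1, 10, 1, 1, 32]

a₀ = ⌊√273⌋ = 16.
With m₀=0, d₀=1 and mₖ₊₁ = dₖaₖ − mₖ, dₖ₊₁ = (n − mₖ₊₁²)/dₖ, aₖ₊₁ = ⌊(a₀+mₖ₊₁)/dₖ₊₁⌋:
  k=1: m=16, d=17, a=1
  k=2: m=1, d=16, a=1
  k=3: m=15, d=3, a=10
  k=4: m=15, d=16, a=1
  k=5: m=1, d=17, a=1
  k=6: m=16, d=1, a=32
d=1 and a=2a₀=32 at k=6, so the next step gives (m, d) = (16, 17) again — its k=1 value — and the period has length 6.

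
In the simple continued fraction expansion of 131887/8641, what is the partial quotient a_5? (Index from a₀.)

131887 = 15·8641 + 2272   →  a_0 = 15
8641 = 3·2272 + 1825   →  a_1 = 3
2272 = 1·1825 + 447   →  a_2 = 1
1825 = 4·447 + 37   →  a_3 = 4
447 = 12·37 + 3   →  a_4 = 12
37 = 12·3 + 1   →  a_5 = 12

12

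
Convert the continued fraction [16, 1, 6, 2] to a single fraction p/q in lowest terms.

Using pₖ = aₖpₖ₋₁ + pₖ₋₂ and qₖ = aₖqₖ₋₁ + qₖ₋₂:
  k=0: a=16, p=16, q=1
  k=1: a=1, p=17, q=1
  k=2: a=6, p=118, q=7
  k=3: a=2, p=253, q=15

253/15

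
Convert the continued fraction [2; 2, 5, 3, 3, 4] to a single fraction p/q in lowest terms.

1226/499

Fold from the inside: start with 4/1.
  3 + 1/4 = 13/4
  3 + 4/13 = 43/13
  5 + 13/43 = 228/43
  2 + 43/228 = 499/228
  2 + 228/499 = 1226/499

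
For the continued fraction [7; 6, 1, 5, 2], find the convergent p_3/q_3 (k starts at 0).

293/41

Using pₖ = aₖpₖ₋₁ + pₖ₋₂, qₖ = aₖqₖ₋₁ + qₖ₋₂ (with p₋₁=1, p₋₂=0, q₋₁=0, q₋₂=1):
  k=0: a=7, p=7, q=1
  k=1: a=6, p=43, q=6
  k=2: a=1, p=50, q=7
  k=3: a=5, p=293, q=41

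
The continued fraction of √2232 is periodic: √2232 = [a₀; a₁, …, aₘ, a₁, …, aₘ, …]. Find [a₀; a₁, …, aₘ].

[47; 4, 10, 4, 94]

a₀ = ⌊√2232⌋ = 47.
With m₀=0, d₀=1 and mₖ₊₁ = dₖaₖ − mₖ, dₖ₊₁ = (n − mₖ₊₁²)/dₖ, aₖ₊₁ = ⌊(a₀+mₖ₊₁)/dₖ₊₁⌋:
  k=1: m=47, d=23, a=4
  k=2: m=45, d=9, a=10
  k=3: m=45, d=23, a=4
  k=4: m=47, d=1, a=94
d=1 and a=2a₀=94 at k=4, so the next step gives (m, d) = (47, 23) again — its k=1 value — and the period has length 4.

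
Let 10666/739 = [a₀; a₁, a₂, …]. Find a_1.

2

10666 = 14·739 + 320   →  a_0 = 14
739 = 2·320 + 99   →  a_1 = 2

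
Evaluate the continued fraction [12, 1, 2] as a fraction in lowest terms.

Fold from the inside: start with 2/1.
  1 + 1/2 = 3/2
  12 + 2/3 = 38/3

38/3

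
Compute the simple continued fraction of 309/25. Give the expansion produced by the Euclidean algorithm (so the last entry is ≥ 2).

309 = 12*25 + 9
25 = 2*9 + 7
9 = 1*7 + 2
7 = 3*2 + 1
2 = 2*1 + 0  (stop)
So 309/25 = [12; 2, 1, 3, 2].

[12; 2, 1, 3, 2]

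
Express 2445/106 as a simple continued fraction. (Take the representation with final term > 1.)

2445 = 23·106 + 7
106 = 15·7 + 1
7 = 7·1 + 0  (stop)
So 2445/106 = [23; 15, 7].

[23; 15, 7]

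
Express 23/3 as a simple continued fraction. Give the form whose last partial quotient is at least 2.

[7; 1, 2]

23 = 7·3 + 2
3 = 1·2 + 1
2 = 2·1 + 0  (stop)
So 23/3 = [7; 1, 2].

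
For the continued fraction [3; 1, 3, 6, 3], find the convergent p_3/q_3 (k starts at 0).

94/25

Using pₖ = aₖpₖ₋₁ + pₖ₋₂, qₖ = aₖqₖ₋₁ + qₖ₋₂ (with p₋₁=1, p₋₂=0, q₋₁=0, q₋₂=1):
  k=0: a=3, p=3, q=1
  k=1: a=1, p=4, q=1
  k=2: a=3, p=15, q=4
  k=3: a=6, p=94, q=25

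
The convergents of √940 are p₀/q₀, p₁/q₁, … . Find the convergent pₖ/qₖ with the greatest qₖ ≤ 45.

1349/44

√940 = [30; 1, 1, 1, 14, 1, 1, 1, 60, …] (period length 8).
Convergents:
  p_0/q_0 = 30/1
  p_1/q_1 = 31/1
  p_2/q_2 = 61/2
  p_3/q_3 = 92/3
  p_4/q_4 = 1349/44
  p_5/q_5 = 1441/47
q_4 = 44 ≤ 45 < 47 = q_5, so the answer is 1349/44.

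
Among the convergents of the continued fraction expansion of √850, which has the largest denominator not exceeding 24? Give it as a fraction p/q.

379/13

√850 = [29; 6, 2, 6, 58, …] (period length 4).
Convergents:
  p_0/q_0 = 29/1
  p_1/q_1 = 175/6
  p_2/q_2 = 379/13
  p_3/q_3 = 2449/84
q_2 = 13 ≤ 24 < 84 = q_3, so the answer is 379/13.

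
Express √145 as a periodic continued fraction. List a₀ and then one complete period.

a₀ = ⌊√145⌋ = 12.
With m₀=0, d₀=1 and mₖ₊₁ = dₖaₖ − mₖ, dₖ₊₁ = (n − mₖ₊₁²)/dₖ, aₖ₊₁ = ⌊(a₀+mₖ₊₁)/dₖ₊₁⌋:
  k=1: m=12, d=1, a=24
d=1 and a=2a₀=24 at k=1, so the next step gives (m, d) = (12, 1) again — its k=1 value — and the period has length 1.

[12; 24]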